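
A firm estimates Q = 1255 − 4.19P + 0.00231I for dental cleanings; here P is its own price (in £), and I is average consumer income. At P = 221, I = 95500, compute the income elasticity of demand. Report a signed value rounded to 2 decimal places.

At the given values, Q = 1255 − 4.19(221) + 0.00231(95500) = 549.615.
∂Q/∂I = 0.00231.
E = (0.00231) × (95500/549.615) = 0.4013…

0.40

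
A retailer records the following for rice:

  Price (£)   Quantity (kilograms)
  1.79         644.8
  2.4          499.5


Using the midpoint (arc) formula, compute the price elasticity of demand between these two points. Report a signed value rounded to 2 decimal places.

%ΔQ = (499.5 − 644.8) / [(644.8 + 499.5)/2] = -145.3/572.15 = -0.253954…
%ΔP = (2.4 − 1.79) / [(1.79 + 2.4)/2] = 0.61/2.095 = 0.291169…
Arc Ed = %ΔQ / %ΔP = (-145.3/572.15) / (0.61/2.095) = -0.8721…

-0.87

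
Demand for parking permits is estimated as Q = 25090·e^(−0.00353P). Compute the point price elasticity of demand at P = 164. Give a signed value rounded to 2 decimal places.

dQ/dP = −0.00353·Q = -49.6425. At P = 164, Q = 14063.
Ed = (dQ/dP)·(P/Q) = (-49.6425) × (164/14063) = -0.5789…

-0.58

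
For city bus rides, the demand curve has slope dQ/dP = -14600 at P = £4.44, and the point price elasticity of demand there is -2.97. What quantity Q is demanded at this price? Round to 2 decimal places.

21826.26

Ed = (dQ/dP)·(P/Q) ⇒ Q = (dQ/dP)·P/Ed = (-14600)·4.44/(-2.97) = 21826.2626…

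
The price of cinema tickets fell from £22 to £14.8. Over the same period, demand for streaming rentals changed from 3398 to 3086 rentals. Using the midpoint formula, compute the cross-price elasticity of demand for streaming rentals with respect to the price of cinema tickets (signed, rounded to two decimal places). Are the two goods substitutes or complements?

0.25; substitutes

%ΔQ_{streaming rentals} = (3086 − 3398)/avg = -312/3242 = -0.096236…
%ΔP_{cinema tickets} = (14.8 − 22)/avg = -7.2/18.4 = -0.391304…
E_cross = (-312/3242) / (-7.2/18.4) = 0.2459…
E_cross > 0 ⇒ the goods are substitutes.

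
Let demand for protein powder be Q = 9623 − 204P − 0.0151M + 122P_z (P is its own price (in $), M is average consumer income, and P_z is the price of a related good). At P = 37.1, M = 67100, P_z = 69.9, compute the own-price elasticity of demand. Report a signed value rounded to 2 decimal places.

-0.79

At the given values, Q = 9623 − 204(37.1) − 0.0151(67100) + 122(69.9) = 9569.19.
∂Q/∂P = −204.
E = (-204) × (37.1/9569.19) = -0.7909…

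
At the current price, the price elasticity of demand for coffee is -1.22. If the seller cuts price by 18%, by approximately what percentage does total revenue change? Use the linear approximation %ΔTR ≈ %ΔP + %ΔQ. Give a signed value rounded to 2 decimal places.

%ΔQ ≈ Ed × %ΔP = (-1.22) × (-18%) = +21.9600%
%ΔTR ≈ %ΔP + %ΔQ = (-18%) + (+21.9600%) = +3.9600%

+3.96%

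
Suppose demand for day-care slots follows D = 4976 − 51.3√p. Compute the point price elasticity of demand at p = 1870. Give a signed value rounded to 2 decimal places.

-0.40

dD/dp = −51.3/(2√p) = -0.593153. At p = 1870, D = 2757.61.
Ed = (dD/dp)·(p/D) = (-0.593153) × (1870/2757.61) = -0.4022…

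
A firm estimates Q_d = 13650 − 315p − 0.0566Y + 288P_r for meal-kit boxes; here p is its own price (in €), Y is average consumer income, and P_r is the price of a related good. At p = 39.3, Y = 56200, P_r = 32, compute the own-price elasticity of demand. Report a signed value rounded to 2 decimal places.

At the given values, Q_d = 13650 − 315(39.3) − 0.0566(56200) + 288(32) = 7305.58.
∂Q_d/∂p = −315.
E = (-315) × (39.3/7305.58) = -1.6945…

-1.69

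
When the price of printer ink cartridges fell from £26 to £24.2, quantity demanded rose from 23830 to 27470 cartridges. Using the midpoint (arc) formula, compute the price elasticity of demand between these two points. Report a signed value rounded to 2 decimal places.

%ΔQ = (27470 − 23830) / [(23830 + 27470)/2] = 3640/25650 = 0.141910…
%ΔP = (24.2 − 26) / [(26 + 24.2)/2] = -1.8/25.1 = -0.071713…
Arc Ed = %ΔQ / %ΔP = (3640/25650) / (-1.8/25.1) = -1.9788…

-1.98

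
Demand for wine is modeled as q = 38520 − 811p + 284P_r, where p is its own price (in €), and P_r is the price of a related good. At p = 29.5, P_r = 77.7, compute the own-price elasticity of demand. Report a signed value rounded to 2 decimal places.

At the given values, q = 38520 − 811(29.5) + 284(77.7) = 36662.3.
∂q/∂p = −811.
E = (-811) × (29.5/36662.3) = -0.6525…

-0.65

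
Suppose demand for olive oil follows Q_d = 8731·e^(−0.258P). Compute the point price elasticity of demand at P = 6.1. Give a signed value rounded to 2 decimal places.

-1.57

dQ_d/dP = −0.258·Q_d = -466.865. At P = 6.1, Q_d = 1809.55.
Ed = (dQ_d/dP)·(P/Q_d) = (-466.865) × (6.1/1809.55) = -1.5738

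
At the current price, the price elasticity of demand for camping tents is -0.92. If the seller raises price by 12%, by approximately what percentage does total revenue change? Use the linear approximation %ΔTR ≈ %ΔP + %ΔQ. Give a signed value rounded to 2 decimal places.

%ΔQ ≈ Ed × %ΔP = (-0.92) × (+12%) = -11.0400%
%ΔTR ≈ %ΔP + %ΔQ = (+12%) + (-11.0400%) = +0.9600%

+0.96%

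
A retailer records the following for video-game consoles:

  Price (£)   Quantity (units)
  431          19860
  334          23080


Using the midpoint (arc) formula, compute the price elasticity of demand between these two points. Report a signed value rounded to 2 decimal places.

-0.59

%ΔQ = (23080 − 19860) / [(19860 + 23080)/2] = 3220/21470 = 0.149976…
%ΔP = (334 − 431) / [(431 + 334)/2] = -97/382.5 = -0.253594…
Arc Ed = %ΔQ / %ΔP = (3220/21470) / (-97/382.5) = -0.5914…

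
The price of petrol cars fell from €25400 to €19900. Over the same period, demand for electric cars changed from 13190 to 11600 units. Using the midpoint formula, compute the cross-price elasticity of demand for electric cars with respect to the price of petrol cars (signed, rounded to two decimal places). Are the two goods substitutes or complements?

%ΔQ_{electric cars} = (11600 − 13190)/avg = -1590/12395 = -0.128277…
%ΔP_{petrol cars} = (19900 − 25400)/avg = -5500/22650 = -0.242825…
E_cross = (-1590/12395) / (-5500/22650) = 0.5282…
E_cross > 0 ⇒ the goods are substitutes.

0.53; substitutes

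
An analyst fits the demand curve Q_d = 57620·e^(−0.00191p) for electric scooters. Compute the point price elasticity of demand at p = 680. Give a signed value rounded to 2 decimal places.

-1.30

dQ_d/dp = −0.00191·Q_d = -30.0293. At p = 680, Q_d = 15722.1.
Ed = (dQ_d/dp)·(p/Q_d) = (-30.0293) × (680/15722.1) = -1.2988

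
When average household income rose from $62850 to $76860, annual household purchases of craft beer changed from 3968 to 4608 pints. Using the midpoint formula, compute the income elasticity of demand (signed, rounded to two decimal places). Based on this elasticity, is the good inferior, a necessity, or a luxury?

0.74; necessity

%ΔQ = (4608 − 3968)/[( 3968 + 4608)/2] = 640/4288 = 0.149253…
%ΔIncome = (76860 − 62850)/[( 62850 + 76860)/2] = 14010/69855 = 0.200558…
E_income = (640/4288) / (14010/69855) = 0.7441…
0 < E_income < 1 ⇒ normal good, necessity.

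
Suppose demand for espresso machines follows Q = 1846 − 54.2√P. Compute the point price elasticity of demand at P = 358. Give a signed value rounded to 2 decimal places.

dQ/dP = −54.2/(2√P) = -1.43228. At P = 358, Q = 820.488.
Ed = (dQ/dP)·(P/Q) = (-1.43228) × (358/820.488) = -0.6249…

-0.62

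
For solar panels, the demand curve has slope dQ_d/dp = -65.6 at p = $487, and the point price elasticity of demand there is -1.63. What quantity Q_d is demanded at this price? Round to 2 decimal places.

19599.51

Ed = (dQ_d/dp)·(p/Q_d) ⇒ Q_d = (dQ_d/dp)·p/Ed = (-65.6)·487/(-1.63) = 19599.5092…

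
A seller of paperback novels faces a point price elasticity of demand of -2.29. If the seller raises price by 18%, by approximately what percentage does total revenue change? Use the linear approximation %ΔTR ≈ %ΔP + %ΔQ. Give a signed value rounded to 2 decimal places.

-23.22%

%ΔQ ≈ Ed × %ΔP = (-2.29) × (+18%) = -41.2200%
%ΔTR ≈ %ΔP + %ΔQ = (+18%) + (-41.2200%) = -23.2200%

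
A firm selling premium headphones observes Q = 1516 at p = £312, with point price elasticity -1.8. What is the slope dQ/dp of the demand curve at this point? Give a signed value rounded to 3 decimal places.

-8.746

Ed = (dQ/dp)·(p/Q) ⇒ dQ/dp = Ed·Q/p = (-1.8)·1516/312 = -8.74615…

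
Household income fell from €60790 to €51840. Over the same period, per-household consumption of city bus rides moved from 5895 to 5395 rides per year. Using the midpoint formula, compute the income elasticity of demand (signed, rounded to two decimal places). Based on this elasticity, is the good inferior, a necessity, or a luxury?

0.56; necessity

%ΔQ = (5395 − 5895)/[( 5895 + 5395)/2] = -500/5645 = -0.088573…
%ΔIncome = (51840 − 60790)/[( 60790 + 51840)/2] = -8950/56315 = -0.158927…
E_income = (-500/5645) / (-8950/56315) = 0.5573…
0 < E_income < 1 ⇒ normal good, necessity.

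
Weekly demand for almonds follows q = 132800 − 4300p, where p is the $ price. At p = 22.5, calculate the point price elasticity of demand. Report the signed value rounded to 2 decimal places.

-2.68

dq/dp = −4300. At p = 22.5, q = 132800 − 4300(22.5) = 36050.
Ed = (dq/dp)·(p/q) = −4300 × (22.5/36050) = -2.6837…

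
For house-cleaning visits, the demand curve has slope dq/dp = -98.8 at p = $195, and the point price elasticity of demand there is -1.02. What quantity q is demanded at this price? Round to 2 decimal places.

18888.24

Ed = (dq/dp)·(p/q) ⇒ q = (dq/dp)·p/Ed = (-98.8)·195/(-1.02) = 18888.2352…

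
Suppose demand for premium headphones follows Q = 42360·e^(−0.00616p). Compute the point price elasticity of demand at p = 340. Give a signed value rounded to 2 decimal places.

-2.09

dQ/dp = −0.00616·Q = -32.1329. At p = 340, Q = 5216.38.
Ed = (dQ/dp)·(p/Q) = (-32.1329) × (340/5216.38) = -2.0944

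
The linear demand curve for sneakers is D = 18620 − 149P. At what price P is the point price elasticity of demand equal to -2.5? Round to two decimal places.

89.26

Ed = −149P/(18620 − 149P). Set this equal to -2.5:
149P = 2.5·(18620 − 149P) ⇒ 149P(1 + 2.5) = 2.5·18620
P = 2.5·18620 / (149·3.5) = 89.2617…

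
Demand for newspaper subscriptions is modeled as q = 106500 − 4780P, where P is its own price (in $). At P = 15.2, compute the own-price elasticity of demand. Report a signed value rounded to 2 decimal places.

At the given values, q = 106500 − 4780(15.2) = 33844.
∂q/∂P = −4780.
E = (-4780) × (15.2/33844) = -2.1467…

-2.15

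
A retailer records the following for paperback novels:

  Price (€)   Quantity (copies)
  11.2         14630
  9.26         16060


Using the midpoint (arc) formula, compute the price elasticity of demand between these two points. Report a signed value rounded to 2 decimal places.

-0.49

%ΔQ = (16060 − 14630) / [(14630 + 16060)/2] = 1430/15345 = 0.093189…
%ΔP = (9.26 − 11.2) / [(11.2 + 9.26)/2] = -1.94/10.23 = -0.189638…
Arc Ed = %ΔQ / %ΔP = (1430/15345) / (-1.94/10.23) = -0.4914…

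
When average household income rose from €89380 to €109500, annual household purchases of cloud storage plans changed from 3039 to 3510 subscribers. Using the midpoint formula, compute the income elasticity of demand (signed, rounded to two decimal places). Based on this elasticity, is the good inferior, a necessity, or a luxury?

%ΔQ = (3510 − 3039)/[( 3039 + 3510)/2] = 471/3274.5 = 0.143838…
%ΔIncome = (109500 − 89380)/[( 89380 + 109500)/2] = 20120/99440 = 0.202333…
E_income = (471/3274.5) / (20120/99440) = 0.7109…
0 < E_income < 1 ⇒ normal good, necessity.

0.71; necessity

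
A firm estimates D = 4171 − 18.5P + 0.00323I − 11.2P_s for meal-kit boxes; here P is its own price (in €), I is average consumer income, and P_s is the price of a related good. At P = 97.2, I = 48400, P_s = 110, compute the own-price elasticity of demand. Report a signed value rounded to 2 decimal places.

-1.39

At the given values, D = 4171 − 18.5(97.2) + 0.00323(48400) − 11.2(110) = 1297.132.
∂D/∂P = −18.5.
E = (-18.5) × (97.2/1297.132) = -1.3862…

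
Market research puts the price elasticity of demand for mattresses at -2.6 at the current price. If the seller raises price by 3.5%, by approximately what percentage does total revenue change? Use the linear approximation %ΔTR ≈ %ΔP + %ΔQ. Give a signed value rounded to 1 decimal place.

%ΔQ ≈ Ed × %ΔP = (-2.6) × (+3.5%) = -9.1000%
%ΔTR ≈ %ΔP + %ΔQ = (+3.5%) + (-9.1000%) = -5.6000%

-5.6%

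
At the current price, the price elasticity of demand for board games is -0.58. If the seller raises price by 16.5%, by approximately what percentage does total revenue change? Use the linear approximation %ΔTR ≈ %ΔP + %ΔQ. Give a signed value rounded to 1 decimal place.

%ΔQ ≈ Ed × %ΔP = (-0.58) × (+16.5%) = -9.5700%
%ΔTR ≈ %ΔP + %ΔQ = (+16.5%) + (-9.5700%) = +6.9300%

+6.9%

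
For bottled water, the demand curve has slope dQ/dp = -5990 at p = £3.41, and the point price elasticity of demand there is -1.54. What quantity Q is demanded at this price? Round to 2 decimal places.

Ed = (dQ/dp)·(p/Q) ⇒ Q = (dQ/dp)·p/Ed = (-5990)·3.41/(-1.54) = 13263.5714…

13263.57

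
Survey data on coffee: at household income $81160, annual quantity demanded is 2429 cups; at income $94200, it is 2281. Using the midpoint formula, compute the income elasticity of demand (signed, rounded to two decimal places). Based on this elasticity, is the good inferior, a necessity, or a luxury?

-0.42; inferior

%ΔQ = (2281 − 2429)/[( 2429 + 2281)/2] = -148/2355 = -0.062845…
%ΔIncome = (94200 − 81160)/[( 81160 + 94200)/2] = 13040/87680 = 0.148722…
E_income = (-148/2355) / (13040/87680) = -0.4225…
E_income < 0 ⇒ inferior good.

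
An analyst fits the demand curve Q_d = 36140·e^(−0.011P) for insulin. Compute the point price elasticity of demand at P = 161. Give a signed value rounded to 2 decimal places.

dQ_d/dP = −0.011·Q_d = -67.6465. At P = 161, Q_d = 6149.68.
Ed = (dQ_d/dP)·(P/Q_d) = (-67.6465) × (161/6149.68) = -1.771

-1.77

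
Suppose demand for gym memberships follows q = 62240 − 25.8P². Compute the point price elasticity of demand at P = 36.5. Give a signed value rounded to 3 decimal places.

dq/dP = −2·25.8·P = -1883.4. At P = 36.5, q = 27867.95.
Ed = (dq/dP)·(P/q) = (-1883.4) × (36.5/27867.95) = -2.46677…

-2.467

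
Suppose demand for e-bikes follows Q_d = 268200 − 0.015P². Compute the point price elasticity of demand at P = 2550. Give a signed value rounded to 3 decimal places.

-1.143

dQ_d/dP = −2·0.015·P = -76.5. At P = 2550, Q_d = 170662.5.
Ed = (dQ_d/dP)·(P/Q_d) = (-76.5) × (2550/170662.5) = -1.14304…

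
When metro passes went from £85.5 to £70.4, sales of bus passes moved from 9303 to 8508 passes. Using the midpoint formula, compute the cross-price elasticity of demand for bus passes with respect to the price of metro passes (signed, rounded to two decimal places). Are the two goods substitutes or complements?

%ΔQ_{bus passes} = (8508 − 9303)/avg = -795/8905.5 = -0.089270…
%ΔP_{metro passes} = (70.4 − 85.5)/avg = -15.1/77.95 = -0.193713…
E_cross = (-795/8905.5) / (-15.1/77.95) = 0.4608…
E_cross > 0 ⇒ the goods are substitutes.

0.46; substitutes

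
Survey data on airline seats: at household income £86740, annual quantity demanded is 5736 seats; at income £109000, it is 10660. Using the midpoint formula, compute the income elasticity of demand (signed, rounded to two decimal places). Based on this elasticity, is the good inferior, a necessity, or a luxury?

%ΔQ = (10660 − 5736)/[( 5736 + 10660)/2] = 4924/8198 = 0.600634…
%ΔIncome = (109000 − 86740)/[( 86740 + 109000)/2] = 22260/97870 = 0.227444…
E_income = (4924/8198) / (22260/97870) = 2.6407…
E_income > 1 ⇒ normal good, luxury.

2.64; luxury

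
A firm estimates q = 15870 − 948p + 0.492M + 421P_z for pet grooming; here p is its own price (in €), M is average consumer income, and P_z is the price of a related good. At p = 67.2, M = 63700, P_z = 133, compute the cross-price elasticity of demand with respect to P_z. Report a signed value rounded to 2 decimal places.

1.42

At the given values, q = 15870 − 948(67.2) + 0.492(63700) + 421(133) = 39497.8.
∂q/∂P_z = 421.
E = (421) × (133/39497.8) = 1.4176…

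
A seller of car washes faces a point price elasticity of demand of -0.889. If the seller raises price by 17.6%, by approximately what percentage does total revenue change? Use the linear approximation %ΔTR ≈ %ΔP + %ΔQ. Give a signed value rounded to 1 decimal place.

%ΔQ ≈ Ed × %ΔP = (-0.889) × (+17.6%) = -15.6464%
%ΔTR ≈ %ΔP + %ΔQ = (+17.6%) + (-15.6464%) = +1.9536%

+2.0%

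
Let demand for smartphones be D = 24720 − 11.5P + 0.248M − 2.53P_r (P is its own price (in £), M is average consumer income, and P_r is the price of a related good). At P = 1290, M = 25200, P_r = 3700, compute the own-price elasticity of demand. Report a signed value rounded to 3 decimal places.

At the given values, D = 24720 − 11.5(1290) + 0.248(25200) − 2.53(3700) = 6773.6.
∂D/∂P = −11.5.
E = (-11.5) × (1290/6773.6) = -2.19012…

-2.190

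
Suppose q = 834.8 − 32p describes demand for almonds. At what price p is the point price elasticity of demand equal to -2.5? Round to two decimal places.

Ed = −32p/(834.8 − 32p). Set this equal to -2.5:
32p = 2.5·(834.8 − 32p) ⇒ 32p(1 + 2.5) = 2.5·834.8
p = 2.5·834.8 / (32·3.5) = 18.6339…

18.63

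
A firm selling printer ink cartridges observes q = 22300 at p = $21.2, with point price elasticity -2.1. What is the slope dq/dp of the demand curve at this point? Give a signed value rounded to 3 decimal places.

Ed = (dq/dp)·(p/q) ⇒ dq/dp = Ed·q/p = (-2.1)·22300/21.2 = -2208.96226…

-2208.962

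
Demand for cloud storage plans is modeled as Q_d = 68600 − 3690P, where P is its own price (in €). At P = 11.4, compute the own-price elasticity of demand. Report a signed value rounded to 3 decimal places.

At the given values, Q_d = 68600 − 3690(11.4) = 26534.
∂Q_d/∂P = −3690.
E = (-3690) × (11.4/26534) = -1.58536…

-1.585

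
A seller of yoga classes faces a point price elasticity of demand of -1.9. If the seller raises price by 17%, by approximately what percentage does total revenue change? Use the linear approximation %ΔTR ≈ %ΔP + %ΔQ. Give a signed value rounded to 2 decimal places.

%ΔQ ≈ Ed × %ΔP = (-1.9) × (+17%) = -32.3000%
%ΔTR ≈ %ΔP + %ΔQ = (+17%) + (-32.3000%) = -15.3000%

-15.30%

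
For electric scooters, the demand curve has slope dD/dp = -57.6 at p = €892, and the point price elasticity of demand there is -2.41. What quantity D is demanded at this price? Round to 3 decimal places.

21319.170

Ed = (dD/dp)·(p/D) ⇒ D = (dD/dp)·p/Ed = (-57.6)·892/(-2.41) = 21319.17012…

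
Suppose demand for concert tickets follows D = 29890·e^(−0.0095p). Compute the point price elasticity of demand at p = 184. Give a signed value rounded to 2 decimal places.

-1.75

dD/dp = −0.0095·D = -49.4428. At p = 184, D = 5204.5.
Ed = (dD/dp)·(p/D) = (-49.4428) × (184/5204.5) = -1.748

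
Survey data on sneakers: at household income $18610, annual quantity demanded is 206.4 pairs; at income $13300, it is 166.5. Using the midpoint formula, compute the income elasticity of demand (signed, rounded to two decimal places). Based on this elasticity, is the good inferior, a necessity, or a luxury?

%ΔQ = (166.5 − 206.4)/[( 206.4 + 166.5)/2] = -39.9/186.45 = -0.213998…
%ΔIncome = (13300 − 18610)/[( 18610 + 13300)/2] = -5310/15955 = -0.332811…
E_income = (-39.9/186.45) / (-5310/15955) = 0.6430…
0 < E_income < 1 ⇒ normal good, necessity.

0.64; necessity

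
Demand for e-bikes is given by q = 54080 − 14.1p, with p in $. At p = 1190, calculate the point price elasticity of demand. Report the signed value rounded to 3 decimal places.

-0.450

dq/dp = −14.1. At p = 1190, q = 54080 − 14.1(1190) = 37301.
Ed = (dq/dp)·(p/q) = −14.1 × (1190/37301) = -0.44982…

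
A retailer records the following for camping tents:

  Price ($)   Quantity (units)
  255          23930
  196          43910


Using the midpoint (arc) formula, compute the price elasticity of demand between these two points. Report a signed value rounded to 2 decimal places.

-2.25

%ΔQ = (43910 − 23930) / [(23930 + 43910)/2] = 19980/33920 = 0.589033…
%ΔP = (196 − 255) / [(255 + 196)/2] = -59/225.5 = -0.261640…
Arc Ed = %ΔQ / %ΔP = (19980/33920) / (-59/225.5) = -2.2513…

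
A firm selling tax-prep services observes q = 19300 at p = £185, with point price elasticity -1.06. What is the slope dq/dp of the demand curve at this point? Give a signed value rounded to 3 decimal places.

-110.584

Ed = (dq/dp)·(p/q) ⇒ dq/dp = Ed·q/p = (-1.06)·19300/185 = -110.58378…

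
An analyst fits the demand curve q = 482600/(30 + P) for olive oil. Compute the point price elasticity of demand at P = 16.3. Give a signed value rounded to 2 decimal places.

-0.35

dq/dP = −482600/(30 + P)² = -225.126. At P = 16.3, q = 10423.3.
Ed = (dq/dP)·(P/q) = (-225.126) × (16.3/10423.3) = -0.3520…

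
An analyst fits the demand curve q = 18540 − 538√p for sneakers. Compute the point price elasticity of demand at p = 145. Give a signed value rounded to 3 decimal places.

-0.269

dq/dp = −538/(2√p) = -22.3392. At p = 145, q = 12061.6.
Ed = (dq/dp)·(p/q) = (-22.3392) × (145/12061.6) = -0.26855…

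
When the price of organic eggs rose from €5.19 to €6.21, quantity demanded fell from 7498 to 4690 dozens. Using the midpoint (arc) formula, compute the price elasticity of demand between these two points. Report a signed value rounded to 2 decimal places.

%ΔQ = (4690 − 7498) / [(7498 + 4690)/2] = -2808/6094 = -0.460781…
%ΔP = (6.21 − 5.19) / [(5.19 + 6.21)/2] = 1.02/5.7 = 0.178947…
Arc Ed = %ΔQ / %ΔP = (-2808/6094) / (1.02/5.7) = -2.5749…

-2.57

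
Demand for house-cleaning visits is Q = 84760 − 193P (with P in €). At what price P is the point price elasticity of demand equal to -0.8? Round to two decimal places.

195.19

Ed = −193P/(84760 − 193P). Set this equal to -0.8:
193P = 0.8·(84760 − 193P) ⇒ 193P(1 + 0.8) = 0.8·84760
P = 0.8·84760 / (193·1.8) = 195.1871…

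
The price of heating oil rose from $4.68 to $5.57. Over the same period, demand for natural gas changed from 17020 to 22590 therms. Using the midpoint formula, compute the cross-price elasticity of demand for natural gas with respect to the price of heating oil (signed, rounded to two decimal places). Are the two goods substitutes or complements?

1.62; substitutes

%ΔQ_{natural gas} = (22590 − 17020)/avg = 5570/19805 = 0.281242…
%ΔP_{heating oil} = (5.57 − 4.68)/avg = 0.89/5.125 = 0.173658…
E_cross = (5570/19805) / (0.89/5.125) = 1.6195…
E_cross > 0 ⇒ the goods are substitutes.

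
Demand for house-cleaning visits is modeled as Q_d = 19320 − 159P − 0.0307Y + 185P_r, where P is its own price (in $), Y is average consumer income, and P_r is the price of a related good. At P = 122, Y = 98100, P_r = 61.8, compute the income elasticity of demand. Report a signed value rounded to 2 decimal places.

At the given values, Q_d = 19320 − 159(122) − 0.0307(98100) + 185(61.8) = 8343.33.
∂Q_d/∂Y = -0.0307.
E = (-0.0307) × (98100/8343.33) = -0.3609…

-0.36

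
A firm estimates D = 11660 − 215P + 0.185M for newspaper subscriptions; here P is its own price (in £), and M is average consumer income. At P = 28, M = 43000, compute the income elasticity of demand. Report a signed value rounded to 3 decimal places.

At the given values, D = 11660 − 215(28) + 0.185(43000) = 13595.
∂D/∂M = 0.185.
E = (0.185) × (43000/13595) = 0.58514…

0.585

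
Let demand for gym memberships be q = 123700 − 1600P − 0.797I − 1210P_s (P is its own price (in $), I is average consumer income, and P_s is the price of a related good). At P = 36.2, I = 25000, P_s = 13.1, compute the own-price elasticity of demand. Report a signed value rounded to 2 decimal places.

-1.93

At the given values, q = 123700 − 1600(36.2) − 0.797(25000) − 1210(13.1) = 30004.
∂q/∂P = −1600.
E = (-1600) × (36.2/30004) = -1.9304…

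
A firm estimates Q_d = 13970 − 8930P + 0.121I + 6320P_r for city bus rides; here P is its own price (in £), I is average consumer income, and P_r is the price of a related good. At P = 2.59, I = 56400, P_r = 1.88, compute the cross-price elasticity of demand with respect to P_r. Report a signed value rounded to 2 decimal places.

At the given values, Q_d = 13970 − 8930(2.59) + 0.121(56400) + 6320(1.88) = 9547.3.
∂Q_d/∂P_r = 6320.
E = (6320) × (1.88/9547.3) = 1.2444…

1.24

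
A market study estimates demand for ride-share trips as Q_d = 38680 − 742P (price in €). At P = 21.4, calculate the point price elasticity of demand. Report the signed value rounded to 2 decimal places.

-0.70

dQ_d/dP = −742. At P = 21.4, Q_d = 38680 − 742(21.4) = 22801.2.
Ed = (dQ_d/dP)·(P/Q_d) = −742 × (21.4/22801.2) = -0.6964…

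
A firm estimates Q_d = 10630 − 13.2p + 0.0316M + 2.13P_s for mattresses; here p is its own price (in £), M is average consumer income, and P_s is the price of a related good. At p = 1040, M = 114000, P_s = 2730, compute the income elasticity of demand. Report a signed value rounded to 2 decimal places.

At the given values, Q_d = 10630 − 13.2(1040) + 0.0316(114000) + 2.13(2730) = 6319.3.
∂Q_d/∂M = 0.0316.
E = (0.0316) × (114000/6319.3) = 0.5700…

0.57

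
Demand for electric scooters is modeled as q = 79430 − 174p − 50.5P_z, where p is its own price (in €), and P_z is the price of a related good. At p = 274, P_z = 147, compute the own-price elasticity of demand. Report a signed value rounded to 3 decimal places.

-1.960

At the given values, q = 79430 − 174(274) − 50.5(147) = 24330.5.
∂q/∂p = −174.
E = (-174) × (274/24330.5) = -1.95951…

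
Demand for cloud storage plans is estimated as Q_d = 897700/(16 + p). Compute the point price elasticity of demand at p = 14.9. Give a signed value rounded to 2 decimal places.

dQ_d/dp = −897700/(16 + p)² = -940.187. At p = 14.9, Q_d = 29051.8.
Ed = (dQ_d/dp)·(p/Q_d) = (-940.187) × (14.9/29051.8) = -0.4822…

-0.48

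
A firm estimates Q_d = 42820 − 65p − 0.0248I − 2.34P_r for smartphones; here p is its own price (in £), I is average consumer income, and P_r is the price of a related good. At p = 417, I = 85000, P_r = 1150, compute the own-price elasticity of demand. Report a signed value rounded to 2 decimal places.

-2.48

At the given values, Q_d = 42820 − 65(417) − 0.0248(85000) − 2.34(1150) = 10916.
∂Q_d/∂p = −65.
E = (-65) × (417/10916) = -2.4830…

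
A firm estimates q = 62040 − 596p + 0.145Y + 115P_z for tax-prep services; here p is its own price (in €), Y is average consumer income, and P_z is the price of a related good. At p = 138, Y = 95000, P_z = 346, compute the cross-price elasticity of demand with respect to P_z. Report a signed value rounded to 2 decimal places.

1.19

At the given values, q = 62040 − 596(138) + 0.145(95000) + 115(346) = 33357.
∂q/∂P_z = 115.
E = (115) × (346/33357) = 1.1928…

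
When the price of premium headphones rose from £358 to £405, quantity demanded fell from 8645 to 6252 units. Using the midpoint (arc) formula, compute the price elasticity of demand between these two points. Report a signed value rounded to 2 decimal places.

%ΔQ = (6252 − 8645) / [(8645 + 6252)/2] = -2393/7448.5 = -0.321272…
%ΔP = (405 − 358) / [(358 + 405)/2] = 47/381.5 = 0.123197…
Arc Ed = %ΔQ / %ΔP = (-2393/7448.5) / (47/381.5) = -2.6077…

-2.61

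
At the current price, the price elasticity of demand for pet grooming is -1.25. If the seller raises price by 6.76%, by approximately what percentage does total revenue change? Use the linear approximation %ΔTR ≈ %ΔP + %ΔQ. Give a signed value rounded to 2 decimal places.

-1.69%

%ΔQ ≈ Ed × %ΔP = (-1.25) × (+6.76%) = -8.4500%
%ΔTR ≈ %ΔP + %ΔQ = (+6.76%) + (-8.4500%) = -1.6900%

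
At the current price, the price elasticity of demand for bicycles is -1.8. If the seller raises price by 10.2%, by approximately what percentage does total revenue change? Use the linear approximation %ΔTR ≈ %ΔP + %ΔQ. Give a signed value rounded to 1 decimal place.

-8.2%

%ΔQ ≈ Ed × %ΔP = (-1.8) × (+10.2%) = -18.3600%
%ΔTR ≈ %ΔP + %ΔQ = (+10.2%) + (-18.3600%) = -8.1600%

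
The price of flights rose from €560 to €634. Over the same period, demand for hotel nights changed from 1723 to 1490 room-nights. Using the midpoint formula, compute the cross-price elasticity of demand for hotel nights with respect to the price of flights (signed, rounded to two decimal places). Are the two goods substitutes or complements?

-1.17; complements

%ΔQ_{hotel nights} = (1490 − 1723)/avg = -233/1606.5 = -0.145035…
%ΔP_{flights} = (634 − 560)/avg = 74/597 = 0.123953…
E_cross = (-233/1606.5) / (74/597) = -1.1700…
E_cross < 0 ⇒ the goods are complements.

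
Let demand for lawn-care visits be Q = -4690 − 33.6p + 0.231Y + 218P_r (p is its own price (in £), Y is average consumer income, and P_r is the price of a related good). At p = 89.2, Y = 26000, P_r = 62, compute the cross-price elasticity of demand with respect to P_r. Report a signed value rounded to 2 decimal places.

1.14

At the given values, Q = -4690 − 33.6(89.2) + 0.231(26000) + 218(62) = 11834.88.
∂Q/∂P_r = 218.
E = (218) × (62/11834.88) = 1.1420…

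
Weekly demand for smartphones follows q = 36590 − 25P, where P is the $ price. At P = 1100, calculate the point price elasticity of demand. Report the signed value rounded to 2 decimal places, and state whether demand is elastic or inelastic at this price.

dq/dP = −25. At P = 1100, q = 36590 − 25(1100) = 9090.
Ed = (dq/dP)·(P/q) = −25 × (1100/9090) = -3.0253…
|Ed| = 3.03 > 1, so demand is elastic.

-3.03; elastic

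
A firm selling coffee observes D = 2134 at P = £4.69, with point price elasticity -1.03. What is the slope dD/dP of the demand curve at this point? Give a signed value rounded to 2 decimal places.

-468.66

Ed = (dD/dP)·(P/D) ⇒ dD/dP = Ed·D/P = (-1.03)·2134/4.69 = -468.6609…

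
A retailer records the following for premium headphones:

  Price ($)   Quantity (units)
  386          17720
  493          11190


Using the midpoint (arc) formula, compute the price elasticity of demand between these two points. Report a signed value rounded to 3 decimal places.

-1.856

%ΔQ = (11190 − 17720) / [(17720 + 11190)/2] = -6530/14455 = -0.451746…
%ΔP = (493 − 386) / [(386 + 493)/2] = 107/439.5 = 0.243458…
Arc Ed = %ΔQ / %ΔP = (-6530/14455) / (107/439.5) = -1.85553…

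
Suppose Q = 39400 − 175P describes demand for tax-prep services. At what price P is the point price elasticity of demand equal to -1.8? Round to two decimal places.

Ed = −175P/(39400 − 175P). Set this equal to -1.8:
175P = 1.8·(39400 − 175P) ⇒ 175P(1 + 1.8) = 1.8·39400
P = 1.8·39400 / (175·2.8) = 144.7346…

144.73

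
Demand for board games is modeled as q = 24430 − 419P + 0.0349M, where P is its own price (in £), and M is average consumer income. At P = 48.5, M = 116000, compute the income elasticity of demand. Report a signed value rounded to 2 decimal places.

0.50

At the given values, q = 24430 − 419(48.5) + 0.0349(116000) = 8156.9.
∂q/∂M = 0.0349.
E = (0.0349) × (116000/8156.9) = 0.4963…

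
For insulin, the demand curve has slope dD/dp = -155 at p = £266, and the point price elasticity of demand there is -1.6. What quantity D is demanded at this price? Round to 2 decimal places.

Ed = (dD/dp)·(p/D) ⇒ D = (dD/dp)·p/Ed = (-155)·266/(-1.6) = 25768.75

25768.75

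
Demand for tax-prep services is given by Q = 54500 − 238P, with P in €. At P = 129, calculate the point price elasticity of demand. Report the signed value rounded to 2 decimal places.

-1.29

dQ/dP = −238. At P = 129, Q = 54500 − 238(129) = 23798.
Ed = (dQ/dP)·(P/Q) = −238 × (129/23798) = -1.2901…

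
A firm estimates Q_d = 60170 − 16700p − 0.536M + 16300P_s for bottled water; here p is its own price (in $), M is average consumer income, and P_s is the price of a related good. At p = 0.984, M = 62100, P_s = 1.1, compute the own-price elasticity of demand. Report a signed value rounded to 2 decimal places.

At the given values, Q_d = 60170 − 16700(0.984) − 0.536(62100) + 16300(1.1) = 28381.6.
∂Q_d/∂p = −16700.
E = (-16700) × (0.984/28381.6) = -0.5789…

-0.58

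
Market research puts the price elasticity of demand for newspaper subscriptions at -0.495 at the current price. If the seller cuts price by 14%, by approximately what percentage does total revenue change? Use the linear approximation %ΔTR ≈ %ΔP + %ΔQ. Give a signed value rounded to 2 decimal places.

%ΔQ ≈ Ed × %ΔP = (-0.495) × (-14%) = +6.9300%
%ΔTR ≈ %ΔP + %ΔQ = (-14%) + (+6.9300%) = -7.0700%

-7.07%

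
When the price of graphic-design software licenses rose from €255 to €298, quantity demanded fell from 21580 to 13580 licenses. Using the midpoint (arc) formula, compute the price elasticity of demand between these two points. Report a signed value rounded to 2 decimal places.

-2.93

%ΔQ = (13580 − 21580) / [(21580 + 13580)/2] = -8000/17580 = -0.455062…
%ΔP = (298 − 255) / [(255 + 298)/2] = 43/276.5 = 0.155515…
Arc Ed = %ΔQ / %ΔP = (-8000/17580) / (43/276.5) = -2.9261…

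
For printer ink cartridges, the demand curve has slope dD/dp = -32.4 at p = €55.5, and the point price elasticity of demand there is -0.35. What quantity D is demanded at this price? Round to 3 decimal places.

5137.714

Ed = (dD/dp)·(p/D) ⇒ D = (dD/dp)·p/Ed = (-32.4)·55.5/(-0.35) = 5137.71428…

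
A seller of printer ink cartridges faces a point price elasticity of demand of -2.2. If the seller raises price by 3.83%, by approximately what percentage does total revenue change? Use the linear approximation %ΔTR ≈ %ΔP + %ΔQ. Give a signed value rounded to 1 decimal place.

%ΔQ ≈ Ed × %ΔP = (-2.2) × (+3.83%) = -8.4260%
%ΔTR ≈ %ΔP + %ΔQ = (+3.83%) + (-8.4260%) = -4.5960%

-4.6%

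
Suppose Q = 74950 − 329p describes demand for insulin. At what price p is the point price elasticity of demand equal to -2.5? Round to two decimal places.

162.72

Ed = −329p/(74950 − 329p). Set this equal to -2.5:
329p = 2.5·(74950 − 329p) ⇒ 329p(1 + 2.5) = 2.5·74950
p = 2.5·74950 / (329·3.5) = 162.7225…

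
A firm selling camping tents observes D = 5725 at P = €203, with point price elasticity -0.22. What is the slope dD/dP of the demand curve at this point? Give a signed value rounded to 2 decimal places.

-6.20

Ed = (dD/dP)·(P/D) ⇒ dD/dP = Ed·D/P = (-0.22)·5725/203 = -6.2044…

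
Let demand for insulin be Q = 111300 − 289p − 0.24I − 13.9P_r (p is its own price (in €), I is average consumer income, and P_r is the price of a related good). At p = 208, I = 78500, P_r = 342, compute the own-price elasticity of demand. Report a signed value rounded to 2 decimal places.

-2.18

At the given values, Q = 111300 − 289(208) − 0.24(78500) − 13.9(342) = 27594.2.
∂Q/∂p = −289.
E = (-289) × (208/27594.2) = -2.1784…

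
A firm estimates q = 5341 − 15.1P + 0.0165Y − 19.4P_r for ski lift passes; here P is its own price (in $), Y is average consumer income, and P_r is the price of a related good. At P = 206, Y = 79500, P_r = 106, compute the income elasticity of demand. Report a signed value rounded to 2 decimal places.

0.88

At the given values, q = 5341 − 15.1(206) + 0.0165(79500) − 19.4(106) = 1485.75.
∂q/∂Y = 0.0165.
E = (0.0165) × (79500/1485.75) = 0.8828…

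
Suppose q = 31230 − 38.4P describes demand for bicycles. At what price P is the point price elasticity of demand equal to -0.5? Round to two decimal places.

271.09

Ed = −38.4P/(31230 − 38.4P). Set this equal to -0.5:
38.4P = 0.5·(31230 − 38.4P) ⇒ 38.4P(1 + 0.5) = 0.5·31230
P = 0.5·31230 / (38.4·1.5) = 271.0937…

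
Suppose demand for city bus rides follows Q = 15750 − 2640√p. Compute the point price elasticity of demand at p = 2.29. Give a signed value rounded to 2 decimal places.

-0.17

dQ/dp = −2640/(2√p) = -872.281. At p = 2.29, Q = 11755.
Ed = (dQ/dp)·(p/Q) = (-872.281) × (2.29/11755) = -0.1699…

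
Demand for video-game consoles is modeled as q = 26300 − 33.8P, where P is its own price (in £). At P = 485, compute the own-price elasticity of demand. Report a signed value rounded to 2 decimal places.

-1.65

At the given values, q = 26300 − 33.8(485) = 9907.
∂q/∂P = −33.8.
E = (-33.8) × (485/9907) = -1.6546…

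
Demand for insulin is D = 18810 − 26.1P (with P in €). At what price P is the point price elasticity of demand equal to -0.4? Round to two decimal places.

Ed = −26.1P/(18810 − 26.1P). Set this equal to -0.4:
26.1P = 0.4·(18810 − 26.1P) ⇒ 26.1P(1 + 0.4) = 0.4·18810
P = 0.4·18810 / (26.1·1.4) = 205.9113…

205.91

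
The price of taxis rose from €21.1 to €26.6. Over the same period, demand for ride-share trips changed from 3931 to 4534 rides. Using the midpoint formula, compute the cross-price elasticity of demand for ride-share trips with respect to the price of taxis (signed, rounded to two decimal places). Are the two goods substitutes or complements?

0.62; substitutes

%ΔQ_{ride-share trips} = (4534 − 3931)/avg = 603/4232.5 = 0.142468…
%ΔP_{taxis} = (26.6 − 21.1)/avg = 5.5/23.85 = 0.230607…
E_cross = (603/4232.5) / (5.5/23.85) = 0.6177…
E_cross > 0 ⇒ the goods are substitutes.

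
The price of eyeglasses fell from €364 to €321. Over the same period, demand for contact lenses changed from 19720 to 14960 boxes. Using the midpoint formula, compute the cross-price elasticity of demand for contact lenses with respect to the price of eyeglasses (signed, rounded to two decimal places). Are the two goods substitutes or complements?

%ΔQ_{contact lenses} = (14960 − 19720)/avg = -4760/17340 = -0.274509…
%ΔP_{eyeglasses} = (321 − 364)/avg = -43/342.5 = -0.125547…
E_cross = (-4760/17340) / (-43/342.5) = 2.1865…
E_cross > 0 ⇒ the goods are substitutes.

2.19; substitutes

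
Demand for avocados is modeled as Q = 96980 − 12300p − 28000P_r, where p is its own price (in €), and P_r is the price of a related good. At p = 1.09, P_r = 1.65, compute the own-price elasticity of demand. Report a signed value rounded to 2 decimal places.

-0.36

At the given values, Q = 96980 − 12300(1.09) − 28000(1.65) = 37373.
∂Q/∂p = −12300.
E = (-12300) × (1.09/37373) = -0.3587…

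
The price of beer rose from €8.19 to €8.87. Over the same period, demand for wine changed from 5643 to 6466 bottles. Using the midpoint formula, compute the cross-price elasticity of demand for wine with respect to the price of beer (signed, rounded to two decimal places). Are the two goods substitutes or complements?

%ΔQ_{wine} = (6466 − 5643)/avg = 823/6054.5 = 0.135931…
%ΔP_{beer} = (8.87 − 8.19)/avg = 0.68/8.53 = 0.079718…
E_cross = (823/6054.5) / (0.68/8.53) = 1.7051…
E_cross > 0 ⇒ the goods are substitutes.

1.71; substitutes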